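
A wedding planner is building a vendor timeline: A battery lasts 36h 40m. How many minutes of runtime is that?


Hours: 36
Extra minutes: 40
Minutes per hour: 60
Hours to minutes: 36 x 60 = 2160
Total: 2160 + 40 = 2200

2200


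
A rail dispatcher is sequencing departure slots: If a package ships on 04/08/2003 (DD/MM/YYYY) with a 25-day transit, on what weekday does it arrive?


Start: 2003-08-04 (Monday)
Step 1 - find target date: add 25 days
  2003-08-04 + 25 days = 2003-08-29
Step 2 - day of week:
  25 mod 7 = 4
  Monday + 4 days -> Friday
Result: Friday (2003-08-29)

Friday


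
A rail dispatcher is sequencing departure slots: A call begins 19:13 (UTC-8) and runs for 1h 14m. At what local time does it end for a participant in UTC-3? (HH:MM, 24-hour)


Start: 19:13 in UTC-8
Step 1 - add duration:
  minutes: 13 + 14 = 27
  hours: 19 + 1 + 0 = 20
  end in UTC-8: 20:27
Step 2 - convert UTC-8 -> UTC-3:
  offset difference: -3 - (-8) = 5 hours
  20 + (5) = 25 -> mod 24 = 1
Result: 01:27 in UTC-3

01:27


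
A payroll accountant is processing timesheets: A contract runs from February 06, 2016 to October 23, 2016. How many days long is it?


Start date: 2016-02-06
End date: 2016-10-23
Feb 2016: +24 days
Mar 2016: +31 days
Apr 2016: +30 days
... (6 more months)
Total: 260 days

260


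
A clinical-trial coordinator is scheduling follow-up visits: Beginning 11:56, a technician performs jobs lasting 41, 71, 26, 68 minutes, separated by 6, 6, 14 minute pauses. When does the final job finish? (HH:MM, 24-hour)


Start: 11:56 = 716 min from midnight
  after task 1 (41 min): 12:37
  after break (6 min): 12:43
  after task 2 (71 min): 13:54
  after break (6 min): 14:00
  after task 3 (26 min): 14:26
  after break (14 min): 14:40
  after task 4 (68 min): 15:48
Total elapsed: 232 minutes
End time: 15:48

15:48


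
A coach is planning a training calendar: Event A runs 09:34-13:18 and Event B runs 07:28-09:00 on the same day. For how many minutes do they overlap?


Interval A: [574, 798] minutes from midnight
Interval B: [448, 540] minutes from midnight
Overlap start = max(574, 448) = 574
Overlap end = min(798, 540) = 540
End <= start, so the intervals do not overlap: 0 minutes

0


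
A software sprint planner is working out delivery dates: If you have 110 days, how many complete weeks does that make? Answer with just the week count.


Total days: 110
Days per week: 7
Division: 110 / 7 = 15 remainder 5
Complete weeks: 15
Remaining days: 5

15


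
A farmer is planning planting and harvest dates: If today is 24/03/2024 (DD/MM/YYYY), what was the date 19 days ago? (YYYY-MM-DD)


Start: 2024-03-24
Subtracting 19 days
Days already passed in March: 24
Result: 2024-03-05

2024-03-05


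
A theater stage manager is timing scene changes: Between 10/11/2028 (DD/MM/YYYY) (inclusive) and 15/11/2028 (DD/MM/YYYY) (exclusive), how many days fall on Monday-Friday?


Start: 2028-11-10 (Friday)
End (exclusive): 2028-11-15 (Wednesday)
Total calendar days: 5
Full weeks: 5 // 7 = 0 -> 0 weekdays
Remaining 5 days starting on Friday:
  Fri(w), Sat(-), Sun(-), Mon(w), Tue(w) -> 3 weekdays
Total business days: 0 + 3 = 3

3


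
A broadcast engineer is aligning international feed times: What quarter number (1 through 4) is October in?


Month: October (month 10)
Q1: January-March (months 1-3)
Q2: April-June (months 4-6)
Q3: July-September (months 7-9)
Q4: October-December (months 10-12)
Month 10 falls in Q4

4


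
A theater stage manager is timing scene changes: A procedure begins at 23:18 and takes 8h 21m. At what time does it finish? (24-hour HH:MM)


Start time: 23:18
Adding: 8 hours 21 minutes
Minutes: 18 + 21 = 39
Hours: 23 + 8 + 0 = 31
Hour wraparound: 31 mod 24 = 7
Result: 07:39

07:39


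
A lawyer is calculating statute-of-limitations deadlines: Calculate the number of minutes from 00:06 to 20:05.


Start time: 00:06 = 6 minutes from midnight
End time: 20:05 = 1205 minutes from midnight
Difference: 1205 - 6 = 1199 minutes
That is 19 hours and 59 minutes

1199


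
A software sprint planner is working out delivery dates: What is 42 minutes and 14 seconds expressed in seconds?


Minutes: 42
Extra seconds: 14
Seconds per minute: 60
Minutes to seconds: 42 x 60 = 2520
Total: 2520 + 14 = 2534

2534


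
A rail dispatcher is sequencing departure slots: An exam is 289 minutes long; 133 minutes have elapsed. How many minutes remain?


Total budget: 289 minutes
Time used: 133 minutes
Remaining: 289 - 133 = 156 minutes
Percent used: 46.0%
Percent remaining: 54.0%

156


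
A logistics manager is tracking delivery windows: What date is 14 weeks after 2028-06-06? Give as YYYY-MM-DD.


Start: 2028-06-06
Weeks to add: 14
Convert to days: 14 x 7 = 98 days
Add 98 days to 2028-06-06
Result: 2028-09-12

2028-09-12


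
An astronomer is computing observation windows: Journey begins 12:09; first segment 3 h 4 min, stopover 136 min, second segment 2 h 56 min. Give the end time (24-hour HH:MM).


Depart: 12:09
Leg 1: +184 min -> 15:13
Layover: +136 min -> 17:29
Leg 2: +176 min -> 20:25
Total travel: 496 minutes = 8h 16m
Arrival: 20:25

20:25


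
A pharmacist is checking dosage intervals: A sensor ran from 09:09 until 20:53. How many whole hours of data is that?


Start: 09:09
End: 20:53
Hour difference: 20 - 9 = 11 hours
Minute difference: 53 - 9 = 44 minutes
Total minutes: 704
Complete hours: 704 / 60 = 11 (remainder 44)

11


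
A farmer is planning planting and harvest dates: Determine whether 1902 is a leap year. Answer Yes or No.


Year: 1902
Divisible by 4? 1902 / 4 = 475.5 -> No
Not divisible by 4, so NOT a leap year

No


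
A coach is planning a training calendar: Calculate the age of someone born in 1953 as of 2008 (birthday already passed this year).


Birth year: 1953
Current year: 2008
Age = current year - birth year
Age = 2008 - 1953 = 55

55


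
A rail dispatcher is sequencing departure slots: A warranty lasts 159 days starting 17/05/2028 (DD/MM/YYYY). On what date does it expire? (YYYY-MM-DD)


Start: 2028-05-17
Adding 159 days
Days remaining in May: 14
After May: 145 days still to add
June 2028: 30 days, 115 remaining
July 2028: 31 days, 84 remaining
August 2028: 31 days, 53 remaining
September 2028: 30 days, 23 remaining
Result: 2028-10-23

2028-10-23


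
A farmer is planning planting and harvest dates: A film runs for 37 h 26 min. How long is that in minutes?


Hours: 37
Minutes: 26
Convert hours to minutes: 37 x 60 = 2220
Add remaining minutes: 2220 + 26 = 2246

2246


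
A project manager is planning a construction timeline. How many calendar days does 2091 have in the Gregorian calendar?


Year: 2091
Check leap year rules:
Divisible by 4? No
2091 is not a leap year
Days: 365

365


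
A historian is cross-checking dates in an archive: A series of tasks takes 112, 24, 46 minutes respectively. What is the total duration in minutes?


Durations: 112, 24, 46
Running sum: 112
+ 24 = 136
+ 46 = 182
Total duration: 182 minutes
That is 3 hours and 2 minutes

182


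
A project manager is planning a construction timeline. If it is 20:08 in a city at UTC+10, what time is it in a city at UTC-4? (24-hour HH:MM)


Local time: 20:08 at UTC+10 (offset 10h)
Target zone: UTC-4 (offset -4h)
Difference: -4 - (10) = -14 hours
Calculation: 20 + (-14) = 6
Result: 06:08

06:08


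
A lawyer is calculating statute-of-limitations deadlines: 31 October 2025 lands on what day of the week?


Date: 2025-10-31
January 1, 2025 is a Wednesday
Day of year: 304
Offset from Jan 1: 303 days
303 mod 7 = 2
Result: Friday

Friday


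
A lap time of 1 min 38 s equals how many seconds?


Minutes: 1
Seconds: 38
Convert minutes to seconds: 1 x 60 = 60
Add remaining seconds: 60 + 38 = 98

98


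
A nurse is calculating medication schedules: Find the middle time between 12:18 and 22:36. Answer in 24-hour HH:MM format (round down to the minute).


Start time: 12:18 = 738 minutes from midnight
End time: 22:36 = 1356 minutes from midnight
Sum: 738 + 1356 = 2094
Midpoint: 2094 / 2 = 1047 minutes
Convert: 1047 / 60 = 17 hours, 27 minutes
Result: 17:27

17:27


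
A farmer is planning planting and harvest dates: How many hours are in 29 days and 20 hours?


Days: 29
Extra hours: 20
Hours per day: 24
Days to hours: 29 x 24 = 696
Total: 696 + 20 = 716

716


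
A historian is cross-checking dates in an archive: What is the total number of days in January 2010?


Month: January
Year: 2010
January is a 31-day month
Total: 31 days

31


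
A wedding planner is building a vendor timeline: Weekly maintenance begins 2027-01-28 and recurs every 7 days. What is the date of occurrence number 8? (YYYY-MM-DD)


First occurrence: 2027-01-28 (occurrence 1)
Each occurrence is 7 days after the previous.
Occurrence 8 is 7 weeks after the first.
7 weeks = 49 days
2027-01-28 + 49 days = 2027-03-18

2027-03-18


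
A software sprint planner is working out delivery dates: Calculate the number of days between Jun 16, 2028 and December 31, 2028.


Start: June 16, 2028
End: December 31, 2028
Days left in June: 14
July: 31
August: 31
September: 30
October: 31
... plus remaining months
Sum of remaining months: 184
Total: 14 + 184 = 198

198


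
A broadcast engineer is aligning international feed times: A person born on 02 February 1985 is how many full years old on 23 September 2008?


Birth: 1985-02-02
Reference: 2008-09-23
Year difference: 2008 - 1985 = 23
Has birthday (02-02) occurred by 09-23? Yes
Age in full years: 23

23


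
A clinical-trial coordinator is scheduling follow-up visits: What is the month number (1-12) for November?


Calendar month order:
10. October
11. November <--
12. December
November is month number 11

11


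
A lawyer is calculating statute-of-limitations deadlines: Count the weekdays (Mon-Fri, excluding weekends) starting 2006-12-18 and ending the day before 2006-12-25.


Start: 2006-12-18 (Monday)
End (exclusive): 2006-12-25 (Monday)
Total calendar days: 7
Full weeks: 7 // 7 = 1 -> 5 weekdays
Remaining 0 days starting on Monday:
Total business days: 5 + 0 = 5

5


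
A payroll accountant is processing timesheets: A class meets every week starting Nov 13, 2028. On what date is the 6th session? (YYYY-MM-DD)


First occurrence: 2028-11-13 (occurrence 1)
Each occurrence is 7 days after the previous.
Occurrence 6 is 5 weeks after the first.
5 weeks = 35 days
2028-11-13 + 35 days = 2028-12-18

2028-12-18


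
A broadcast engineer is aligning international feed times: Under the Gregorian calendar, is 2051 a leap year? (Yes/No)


Year: 2051
Divisible by 4? 2051 / 4 = 512.75 -> No
Not divisible by 4, so NOT a leap year

No


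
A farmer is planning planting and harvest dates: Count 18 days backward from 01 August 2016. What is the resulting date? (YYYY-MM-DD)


Start: 2016-08-01
Subtracting 18 days
Days already passed in August: 1
After going back through August: 17 more days to subtract
July 2016 has 31 days, need 17
Result: 2016-07-14

2016-07-14


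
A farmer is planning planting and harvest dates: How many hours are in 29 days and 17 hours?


Days: 29
Extra hours: 17
Hours per day: 24
Days to hours: 29 x 24 = 696
Total: 696 + 17 = 713

713


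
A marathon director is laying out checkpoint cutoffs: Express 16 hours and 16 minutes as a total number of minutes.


Hours: 16
Extra minutes: 16
Minutes per hour: 60
Hours to minutes: 16 x 60 = 960
Total: 960 + 16 = 976

976


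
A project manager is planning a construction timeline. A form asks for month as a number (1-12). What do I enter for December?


Calendar month order:
11. November
12. December <--
December is month number 12

12


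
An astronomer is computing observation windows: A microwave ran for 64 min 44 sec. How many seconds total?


Minutes: 64
Extra seconds: 44
Seconds per minute: 60
Minutes to seconds: 64 x 60 = 3840
Total: 3840 + 44 = 3884

3884


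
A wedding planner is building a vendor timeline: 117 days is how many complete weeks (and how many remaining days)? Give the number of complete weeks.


Total days: 117
Days per week: 7
Division: 117 / 7 = 16 remainder 5
Complete weeks: 16
Remaining days: 5

16


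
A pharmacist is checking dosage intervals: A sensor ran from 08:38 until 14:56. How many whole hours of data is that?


Start: 08:38
End: 14:56
Hour difference: 14 - 8 = 6 hours
Minute difference: 56 - 38 = 18 minutes
Total minutes: 378
Complete hours: 378 / 60 = 6 (remainder 18)

6


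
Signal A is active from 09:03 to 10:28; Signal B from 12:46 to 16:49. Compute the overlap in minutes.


Interval A: [543, 628] minutes from midnight
Interval B: [766, 1009] minutes from midnight
Overlap start = max(543, 766) = 766
Overlap end = min(628, 1009) = 628
End <= start, so the intervals do not overlap: 0 minutes

0


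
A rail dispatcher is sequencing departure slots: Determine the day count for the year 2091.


Year: 2091
Check leap year rules:
Divisible by 4? No
2091 is not a leap year
Days: 365

365


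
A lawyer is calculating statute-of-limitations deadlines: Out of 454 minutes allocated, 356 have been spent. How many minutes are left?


Total budget: 454 minutes
Time used: 356 minutes
Remaining: 454 - 356 = 98 minutes
Percent used: 78.4%
Percent remaining: 21.6%

98


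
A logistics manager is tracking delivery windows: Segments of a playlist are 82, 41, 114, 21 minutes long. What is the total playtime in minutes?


Durations: 82, 41, 114, 21
Running sum: 82
+ 41 = 123
+ 114 = 237
+ 21 = 258
Total duration: 258 minutes
That is 4 hours and 18 minutes

258


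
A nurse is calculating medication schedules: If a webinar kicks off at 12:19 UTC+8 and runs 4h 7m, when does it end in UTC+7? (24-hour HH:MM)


Start: 12:19 in UTC+8
Step 1 - add duration:
  minutes: 19 + 7 = 26
  hours: 12 + 4 + 0 = 16
  end in UTC+8: 16:26
Step 2 - convert UTC+8 -> UTC+7:
  offset difference: 7 - (8) = -1 hours
  16 + (-1) = 15 -> mod 24 = 15
Result: 15:26 in UTC+7

15:26


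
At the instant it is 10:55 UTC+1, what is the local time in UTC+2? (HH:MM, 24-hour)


Local time: 10:55 at UTC+1 (offset 1h)
Target zone: UTC+2 (offset 2h)
Difference: 2 - (1) = 1 hours
Calculation: 10 + (1) = 11
Result: 11:55

11:55


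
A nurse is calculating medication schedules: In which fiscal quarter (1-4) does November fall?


Month: November (month 11)
Q1: January-March (months 1-3)
Q2: April-June (months 4-6)
Q3: July-September (months 7-9)
Q4: October-December (months 10-12)
Month 11 falls in Q4

4


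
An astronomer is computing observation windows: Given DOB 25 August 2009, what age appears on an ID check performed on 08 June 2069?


Birth: 2009-08-25
Reference: 2069-06-08
Year difference: 2069 - 2009 = 60
Has birthday (08-25) occurred by 06-08? No
Birthday not yet reached this year -> subtract 1
Age in full years: 59

59


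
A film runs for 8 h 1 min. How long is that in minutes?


Hours: 8
Minutes: 1
Convert hours to minutes: 8 x 60 = 480
Add remaining minutes: 480 + 1 = 481

481


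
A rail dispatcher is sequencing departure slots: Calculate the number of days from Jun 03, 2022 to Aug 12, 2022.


Start date: 2022-06-03
End date: 2022-08-12
Jun 2022: +28 days
Jul 2022: +31 days
Aug 2022: +11 days
Total: 70 days

70


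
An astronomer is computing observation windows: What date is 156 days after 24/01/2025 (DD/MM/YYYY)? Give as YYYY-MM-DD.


Start: 2025-01-24
Adding 156 days
Days remaining in January: 7
After January: 149 days still to add
February 2025: 28 days, 121 remaining
March 2025: 31 days, 90 remaining
April 2025: 30 days, 60 remaining
May 2025: 31 days, 29 remaining
Result: 2025-06-29

2025-06-29


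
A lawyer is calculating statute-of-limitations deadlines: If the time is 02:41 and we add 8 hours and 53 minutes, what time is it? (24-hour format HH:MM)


Start time: 02:41
Adding: 8 hours 53 minutes
Minutes: 41 + 53 = 94
Minute overflow: 94 >= 60, so carry 1 hour, minutes = 34
Hours: 2 + 8 + 1 = 11
Result: 11:34

11:34


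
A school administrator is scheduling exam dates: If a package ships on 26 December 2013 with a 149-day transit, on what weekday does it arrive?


Start: 2013-12-26 (Thursday)
Step 1 - find target date: add 149 days
  2013-12-26 + 149 days = 2014-05-24
Step 2 - day of week:
  149 mod 7 = 2
  Thursday + 2 days -> Saturday
Result: Saturday (2014-05-24)

Saturday


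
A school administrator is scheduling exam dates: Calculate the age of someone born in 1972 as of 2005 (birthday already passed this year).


Birth year: 1972
Current year: 2005
Age = current year - birth year
Age = 2005 - 1972 = 33

33


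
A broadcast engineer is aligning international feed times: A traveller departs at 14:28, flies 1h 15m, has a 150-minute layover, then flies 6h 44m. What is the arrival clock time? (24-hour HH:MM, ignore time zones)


Depart: 14:28
Leg 1: +75 min -> 15:43
Layover: +150 min -> 18:13
Leg 2: +404 min -> 00:57
Total travel: 629 minutes = 10h 29m
Arrival: 00:57

00:57


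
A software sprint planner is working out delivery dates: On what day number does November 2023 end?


Month: November
Year: 2023
November is a 30-day month
Total: 30 days

30


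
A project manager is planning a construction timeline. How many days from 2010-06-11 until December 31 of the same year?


Start: June 11, 2010
End: December 31, 2010
Days left in June: 19
July: 31
August: 31
September: 30
October: 31
... plus remaining months
Sum of remaining months: 184
Total: 19 + 184 = 203

203


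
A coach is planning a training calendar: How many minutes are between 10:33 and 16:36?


Start time: 10:33 = 633 minutes from midnight
End time: 16:36 = 996 minutes from midnight
Difference: 996 - 633 = 363 minutes
That is 6 hours and 3 minutes

363


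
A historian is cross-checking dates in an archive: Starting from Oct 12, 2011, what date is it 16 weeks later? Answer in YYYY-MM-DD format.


Start: 2011-10-12
Weeks to add: 16
Convert to days: 16 x 7 = 112 days
Add 112 days to 2011-10-12
Result: 2012-02-01

2012-02-01


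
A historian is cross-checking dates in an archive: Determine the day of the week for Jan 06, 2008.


Date: 2008-01-06
January 1, 2008 is a Tuesday
Day of year: 6
Offset from Jan 1: 5 days
5 mod 7 = 5
Result: Sunday

Sunday


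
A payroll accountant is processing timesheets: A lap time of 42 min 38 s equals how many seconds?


Minutes: 42
Seconds: 38
Convert minutes to seconds: 42 x 60 = 2520
Add remaining seconds: 2520 + 38 = 2558

2558


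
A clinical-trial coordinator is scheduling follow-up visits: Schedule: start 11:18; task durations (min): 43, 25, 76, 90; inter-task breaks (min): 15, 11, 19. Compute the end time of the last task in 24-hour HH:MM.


Start: 11:18 = 678 min from midnight
  after task 1 (43 min): 12:01
  after break (15 min): 12:16
  after task 2 (25 min): 12:41
  after break (11 min): 12:52
  after task 3 (76 min): 14:08
  after break (19 min): 14:27
  after task 4 (90 min): 15:57
Total elapsed: 279 minutes
End time: 15:57

15:57


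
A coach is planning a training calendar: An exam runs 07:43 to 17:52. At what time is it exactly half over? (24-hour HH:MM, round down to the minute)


Start time: 07:43 = 463 minutes from midnight
End time: 17:52 = 1072 minutes from midnight
Sum: 463 + 1072 = 1535
Midpoint: 1535 / 2 = 767 minutes
Convert: 767 / 60 = 12 hours, 47 minutes
Result: 12:47

12:47


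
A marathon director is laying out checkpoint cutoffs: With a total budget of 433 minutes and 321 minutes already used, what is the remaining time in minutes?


Total budget: 433 minutes
Time used: 321 minutes
Remaining: 433 - 321 = 112 minutes
Percent used: 74.1%
Percent remaining: 25.9%

112


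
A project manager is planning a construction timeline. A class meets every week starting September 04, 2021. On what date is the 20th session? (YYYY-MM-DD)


First occurrence: 2021-09-04 (occurrence 1)
Each occurrence is 7 days after the previous.
Occurrence 20 is 19 weeks after the first.
19 weeks = 133 days
2021-09-04 + 133 days = 2022-01-15

2022-01-15


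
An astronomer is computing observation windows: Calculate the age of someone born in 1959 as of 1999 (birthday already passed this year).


Birth year: 1959
Current year: 1999
Age = current year - birth year
Age = 1999 - 1959 = 40

40


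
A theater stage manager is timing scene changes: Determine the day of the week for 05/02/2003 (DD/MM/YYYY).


Date: 2003-02-05
January 1, 2003 is a Wednesday
Day of year: 36
Offset from Jan 1: 35 days
35 mod 7 = 0
Result: Wednesday

Wednesday


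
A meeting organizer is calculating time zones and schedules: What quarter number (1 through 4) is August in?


Month: August (month 8)
Q1: January-March (months 1-3)
Q2: April-June (months 4-6)
Q3: July-September (months 7-9)
Q4: October-December (months 10-12)
Month 8 falls in Q3

3


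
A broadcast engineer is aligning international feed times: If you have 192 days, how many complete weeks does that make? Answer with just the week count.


Total days: 192
Days per week: 7
Division: 192 / 7 = 27 remainder 3
Complete weeks: 27
Remaining days: 3

27


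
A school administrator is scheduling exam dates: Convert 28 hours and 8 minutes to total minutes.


Hours: 28
Extra minutes: 8
Minutes per hour: 60
Hours to minutes: 28 x 60 = 1680
Total: 1680 + 8 = 1688

1688


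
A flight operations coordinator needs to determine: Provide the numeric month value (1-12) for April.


Calendar month order:
3. March
4. April <--
5. May
April is month number 4

4


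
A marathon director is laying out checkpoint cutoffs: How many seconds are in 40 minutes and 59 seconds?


Minutes: 40
Seconds: 59
Convert minutes to seconds: 40 x 60 = 2400
Add remaining seconds: 2400 + 59 = 2459

2459


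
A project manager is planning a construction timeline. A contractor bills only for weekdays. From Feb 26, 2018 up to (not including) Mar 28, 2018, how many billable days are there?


Start: 2018-02-26 (Monday)
End (exclusive): 2018-03-28 (Wednesday)
Total calendar days: 30
Full weeks: 30 // 7 = 4 -> 20 weekdays
Remaining 2 days starting on Monday:
  Mon(w), Tue(w) -> 2 weekdays
Total business days: 20 + 2 = 22

22


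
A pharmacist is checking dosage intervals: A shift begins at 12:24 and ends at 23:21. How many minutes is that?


Start time: 12:24 = 744 minutes from midnight
End time: 23:21 = 1401 minutes from midnight
Difference: 1401 - 744 = 657 minutes
That is 10 hours and 57 minutes

657


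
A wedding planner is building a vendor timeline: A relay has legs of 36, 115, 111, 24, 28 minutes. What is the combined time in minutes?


Durations: 36, 115, 111, 24, 28
Running sum: 36
+ 115 = 151
+ 111 = 262
+ 24 = 286
+ 28 = 314
Total duration: 314 minutes
That is 5 hours and 14 minutes

314


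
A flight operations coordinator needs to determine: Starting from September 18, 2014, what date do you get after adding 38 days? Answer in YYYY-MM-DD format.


Start: 2014-09-18
Adding 38 days
Days remaining in September: 12
After September: 26 days still to add
October 2014 has 31 days, need 26
Result: 2014-10-26

2014-10-26


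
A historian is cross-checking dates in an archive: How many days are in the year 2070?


Year: 2070
Check leap year rules:
Divisible by 4? No
2070 is not a leap year
Days: 365

365


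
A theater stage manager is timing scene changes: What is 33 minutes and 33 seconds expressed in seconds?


Minutes: 33
Extra seconds: 33
Seconds per minute: 60
Minutes to seconds: 33 x 60 = 1980
Total: 1980 + 33 = 2013

2013


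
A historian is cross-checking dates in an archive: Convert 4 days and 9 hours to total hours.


Days: 4
Extra hours: 9
Hours per day: 24
Days to hours: 4 x 24 = 96
Total: 96 + 9 = 105

105


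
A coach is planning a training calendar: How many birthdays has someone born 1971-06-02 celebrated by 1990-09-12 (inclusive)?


Birth: 1971-06-02
Reference: 1990-09-12
Year difference: 1990 - 1971 = 19
Has birthday (06-02) occurred by 09-12? Yes
Age in full years: 19

19


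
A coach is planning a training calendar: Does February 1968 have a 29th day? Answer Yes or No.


Year: 1968
Divisible by 4? 1968 / 4 = 492.0 -> Yes
Divisible by 100? 1968 / 100 = 19.68 -> No
Divisible by 4 but not 100, so it IS a leap year

Yes


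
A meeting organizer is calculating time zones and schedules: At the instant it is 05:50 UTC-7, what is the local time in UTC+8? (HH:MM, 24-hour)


Local time: 05:50 at UTC-7 (offset -7h)
Target zone: UTC+8 (offset 8h)
Difference: 8 - (-7) = 15 hours
Calculation: 5 + (15) = 20
Result: 20:50

20:50


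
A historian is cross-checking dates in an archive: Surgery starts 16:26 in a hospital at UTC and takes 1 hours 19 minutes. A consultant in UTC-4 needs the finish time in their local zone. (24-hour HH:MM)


Start: 16:26 in UTC
Step 1 - add duration:
  minutes: 26 + 19 = 45
  hours: 16 + 1 + 0 = 17
  end in UTC: 17:45
Step 2 - convert UTC -> UTC-4:
  offset difference: -4 - (0) = -4 hours
  17 + (-4) = 13 -> mod 24 = 13
Result: 13:45 in UTC-4

13:45


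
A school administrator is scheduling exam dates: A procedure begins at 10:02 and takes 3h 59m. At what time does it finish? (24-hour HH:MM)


Start time: 10:02
Adding: 3 hours 59 minutes
Minutes: 2 + 59 = 61
Minute overflow: 61 >= 60, so carry 1 hour, minutes = 1
Hours: 10 + 3 + 1 = 14
Result: 14:01

14:01


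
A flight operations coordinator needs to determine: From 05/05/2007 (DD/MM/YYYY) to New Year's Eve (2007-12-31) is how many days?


Start: May 05, 2007
End: December 31, 2007
Days left in May: 26
June: 30
July: 31
August: 31
September: 30
... plus remaining months
Sum of remaining months: 214
Total: 26 + 214 = 240

240


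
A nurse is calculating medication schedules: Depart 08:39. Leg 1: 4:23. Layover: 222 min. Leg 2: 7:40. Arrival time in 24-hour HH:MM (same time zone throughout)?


Depart: 08:39
Leg 1: +263 min -> 13:02
Layover: +222 min -> 16:44
Leg 2: +460 min -> 00:24
Total travel: 945 minutes = 15h 45m
Arrival: 00:24

00:24


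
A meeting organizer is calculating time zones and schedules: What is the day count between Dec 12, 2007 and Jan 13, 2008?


Start date: 2007-12-12
End date: 2008-01-13
Dec 2007: +20 days
Jan 2008: +12 days
Total: 32 days

32


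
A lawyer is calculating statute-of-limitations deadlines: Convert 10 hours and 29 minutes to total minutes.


Hours: 10
Minutes: 29
Convert hours to minutes: 10 x 60 = 600
Add remaining minutes: 600 + 29 = 629

629


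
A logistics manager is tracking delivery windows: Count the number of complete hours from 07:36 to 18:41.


Start: 07:36
End: 18:41
Hour difference: 18 - 7 = 11 hours
Minute difference: 41 - 36 = 5 minutes
Total minutes: 665
Complete hours: 665 / 60 = 11 (remainder 5)

11


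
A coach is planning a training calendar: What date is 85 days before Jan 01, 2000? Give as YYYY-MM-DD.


Start: 2000-01-01
Subtracting 85 days
Days already passed in January: 1
After going back through January: 84 more days to subtract
December 1999: 31 days, 53 remaining
November 1999: 30 days, 23 remaining
October 1999 has 31 days, need 23
Result: 1999-10-08

1999-10-08


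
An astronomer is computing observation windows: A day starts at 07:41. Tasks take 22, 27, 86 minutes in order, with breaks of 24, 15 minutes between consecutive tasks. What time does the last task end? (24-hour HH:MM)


Start: 07:41 = 461 min from midnight
  after task 1 (22 min): 08:03
  after break (24 min): 08:27
  after task 2 (27 min): 08:54
  after break (15 min): 09:09
  after task 3 (86 min): 10:35
Total elapsed: 174 minutes
End time: 10:35

10:35


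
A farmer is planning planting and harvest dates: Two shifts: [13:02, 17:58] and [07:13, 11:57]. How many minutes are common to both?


Interval A: [782, 1078] minutes from midnight
Interval B: [433, 717] minutes from midnight
Overlap start = max(782, 433) = 782
Overlap end = min(1078, 717) = 717
End <= start, so the intervals do not overlap: 0 minutes

0


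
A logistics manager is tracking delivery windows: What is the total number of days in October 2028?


Month: October
Year: 2028
October is a 31-day month
Total: 31 days

31


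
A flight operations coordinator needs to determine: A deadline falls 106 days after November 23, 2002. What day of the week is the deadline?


Start: 2002-11-23 (Saturday)
Step 1 - find target date: add 106 days
  2002-11-23 + 106 days = 2003-03-09
Step 2 - day of week:
  106 mod 7 = 1
  Saturday + 1 days -> Sunday
Result: Sunday (2003-03-09)

Sunday


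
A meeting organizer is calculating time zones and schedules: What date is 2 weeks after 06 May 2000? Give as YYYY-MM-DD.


Start: 2000-05-06
Weeks to add: 2
Convert to days: 2 x 7 = 14 days
Add 14 days to 2000-05-06
Result: 2000-05-20

2000-05-20


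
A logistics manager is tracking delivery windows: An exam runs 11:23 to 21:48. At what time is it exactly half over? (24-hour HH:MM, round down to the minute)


Start time: 11:23 = 683 minutes from midnight
End time: 21:48 = 1308 minutes from midnight
Sum: 683 + 1308 = 1991
Midpoint: 1991 / 2 = 995 minutes
Convert: 995 / 60 = 16 hours, 35 minutes
Result: 16:35

16:35


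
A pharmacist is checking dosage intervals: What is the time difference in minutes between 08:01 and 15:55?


Start time: 08:01 = 481 minutes from midnight
End time: 15:55 = 955 minutes from midnight
Difference: 955 - 481 = 474 minutes
That is 7 hours and 54 minutes

474


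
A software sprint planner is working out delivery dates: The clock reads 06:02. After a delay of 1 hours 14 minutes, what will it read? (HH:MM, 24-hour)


Start time: 06:02
Adding: 1 hours 14 minutes
Minutes: 2 + 14 = 16
Hours: 6 + 1 + 0 = 7
Result: 07:16

07:16


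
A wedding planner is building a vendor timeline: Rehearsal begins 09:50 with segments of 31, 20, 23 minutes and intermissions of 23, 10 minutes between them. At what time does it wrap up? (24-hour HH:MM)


Start: 09:50 = 590 min from midnight
  after task 1 (31 min): 10:21
  after break (23 min): 10:44
  after task 2 (20 min): 11:04
  after break (10 min): 11:14
  after task 3 (23 min): 11:37
Total elapsed: 107 minutes
End time: 11:37

11:37


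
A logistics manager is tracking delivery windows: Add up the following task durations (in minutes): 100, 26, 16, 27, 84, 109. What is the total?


Durations: 100, 26, 16, 27, 84, 109
Running sum: 100
+ 26 = 126
+ 16 = 142
+ 27 = 169
+ 84 = 253
+ 109 = 362
Total duration: 362 minutes
That is 6 hours and 2 minutes

362


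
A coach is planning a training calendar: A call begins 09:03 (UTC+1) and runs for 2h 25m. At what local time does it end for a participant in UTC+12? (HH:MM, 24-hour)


Start: 09:03 in UTC+1
Step 1 - add duration:
  minutes: 3 + 25 = 28
  hours: 9 + 2 + 0 = 11
  end in UTC+1: 11:28
Step 2 - convert UTC+1 -> UTC+12:
  offset difference: 12 - (1) = 11 hours
  11 + (11) = 22 -> mod 24 = 22
Result: 22:28 in UTC+12

22:28


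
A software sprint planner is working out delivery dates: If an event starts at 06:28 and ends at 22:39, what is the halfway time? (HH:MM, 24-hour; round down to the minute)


Start time: 06:28 = 388 minutes from midnight
End time: 22:39 = 1359 minutes from midnight
Sum: 388 + 1359 = 1747
Midpoint: 1747 / 2 = 873 minutes
Convert: 873 / 60 = 14 hours, 33 minutes
Result: 14:33

14:33


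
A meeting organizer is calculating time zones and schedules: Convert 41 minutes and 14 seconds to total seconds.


Minutes: 41
Extra seconds: 14
Seconds per minute: 60
Minutes to seconds: 41 x 60 = 2460
Total: 2460 + 14 = 2474

2474


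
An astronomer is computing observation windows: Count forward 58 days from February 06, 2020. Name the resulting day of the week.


Start: 2020-02-06 (Thursday)
Step 1 - find target date: add 58 days
  2020-02-06 + 58 days = 2020-04-04
Step 2 - day of week:
  58 mod 7 = 2
  Thursday + 2 days -> Saturday
Result: Saturday (2020-04-04)

Saturday


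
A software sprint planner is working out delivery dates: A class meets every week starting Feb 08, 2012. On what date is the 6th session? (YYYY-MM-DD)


First occurrence: 2012-02-08 (occurrence 1)
Each occurrence is 7 days after the previous.
Occurrence 6 is 5 weeks after the first.
5 weeks = 35 days
2012-02-08 + 35 days = 2012-03-14

2012-03-14


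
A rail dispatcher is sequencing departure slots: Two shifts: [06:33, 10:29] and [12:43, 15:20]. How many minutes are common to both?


Interval A: [393, 629] minutes from midnight
Interval B: [763, 920] minutes from midnight
Overlap start = max(393, 763) = 763
Overlap end = min(629, 920) = 629
End <= start, so the intervals do not overlap: 0 minutes

0


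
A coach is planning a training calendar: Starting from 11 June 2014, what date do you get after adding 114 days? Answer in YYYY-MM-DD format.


Start: 2014-06-11
Adding 114 days
Days remaining in June: 19
After June: 95 days still to add
July 2014: 31 days, 64 remaining
August 2014: 31 days, 33 remaining
September 2014: 30 days, 3 remaining
October 2014 has 31 days, need 3
Result: 2014-10-03

2014-10-03


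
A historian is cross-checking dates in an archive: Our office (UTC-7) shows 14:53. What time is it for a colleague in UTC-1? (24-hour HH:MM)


Local time: 14:53 at UTC-7 (offset -7h)
Target zone: UTC-1 (offset -1h)
Difference: -1 - (-7) = 6 hours
Calculation: 14 + (6) = 20
Result: 20:53

20:53


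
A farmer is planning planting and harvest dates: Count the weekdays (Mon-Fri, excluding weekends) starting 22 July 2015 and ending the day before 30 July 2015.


Start: 2015-07-22 (Wednesday)
End (exclusive): 2015-07-30 (Thursday)
Total calendar days: 8
Full weeks: 8 // 7 = 1 -> 5 weekdays
Remaining 1 days starting on Wednesday:
  Wed(w) -> 1 weekdays
Total business days: 5 + 1 = 6

6


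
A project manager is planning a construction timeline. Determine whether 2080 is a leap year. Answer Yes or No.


Year: 2080
Divisible by 4? 2080 / 4 = 520.0 -> Yes
Divisible by 100? 2080 / 100 = 20.8 -> No
Divisible by 4 but not 100, so it IS a leap year

Yes


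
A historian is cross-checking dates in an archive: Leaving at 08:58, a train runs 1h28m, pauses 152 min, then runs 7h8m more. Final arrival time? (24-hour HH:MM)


Depart: 08:58
Leg 1: +88 min -> 10:26
Layover: +152 min -> 12:58
Leg 2: +428 min -> 20:06
Total travel: 668 minutes = 11h 8m
Arrival: 20:06

20:06


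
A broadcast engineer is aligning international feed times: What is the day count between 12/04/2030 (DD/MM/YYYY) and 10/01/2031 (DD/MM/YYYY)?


Start date: 2030-04-12
End date: 2031-01-10
Apr 2030: +19 days
May 2030: +31 days
Jun 2030: +30 days
... (7 more months)
Total: 273 days

273


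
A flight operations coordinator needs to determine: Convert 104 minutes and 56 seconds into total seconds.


Minutes: 104
Seconds: 56
Convert minutes to seconds: 104 x 60 = 6240
Add remaining seconds: 6240 + 56 = 6296

6296


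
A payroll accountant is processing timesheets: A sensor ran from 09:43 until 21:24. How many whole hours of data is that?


Start: 09:43
End: 21:24
Hour difference: 21 - 9 = 12 hours
Minute difference: 24 - 43 = -19 minutes
Total minutes: 701
Complete hours: 701 / 60 = 11 (remainder 41)

11


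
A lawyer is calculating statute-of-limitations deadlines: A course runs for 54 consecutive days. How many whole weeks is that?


Total days: 54
Days per week: 7
Division: 54 / 7 = 7 remainder 5
Complete weeks: 7
Remaining days: 5

7


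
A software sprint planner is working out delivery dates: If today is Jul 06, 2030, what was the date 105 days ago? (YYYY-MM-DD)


Start: 2030-07-06
Subtracting 105 days
Days already passed in July: 6
After going back through July: 99 more days to subtract
June 2030: 30 days, 69 remaining
May 2030: 31 days, 38 remaining
April 2030: 30 days, 8 remaining
March 2030 has 31 days, need 8
Result: 2030-03-23

2030-03-23


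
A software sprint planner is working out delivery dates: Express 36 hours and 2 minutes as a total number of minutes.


Hours: 36
Extra minutes: 2
Minutes per hour: 60
Hours to minutes: 36 x 60 = 2160
Total: 2160 + 2 = 2162

2162


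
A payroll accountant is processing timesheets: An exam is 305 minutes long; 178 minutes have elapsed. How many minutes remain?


Total budget: 305 minutes
Time used: 178 minutes
Remaining: 305 - 178 = 127 minutes
Percent used: 58.4%
Percent remaining: 41.6%

127


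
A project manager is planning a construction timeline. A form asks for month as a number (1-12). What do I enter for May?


Calendar month order:
4. April
5. May <--
6. June
May is month number 5

5


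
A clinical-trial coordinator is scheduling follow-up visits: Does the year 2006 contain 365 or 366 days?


Year: 2006
Check leap year rules:
Divisible by 4? No
2006 is not a leap year
Days: 365

365


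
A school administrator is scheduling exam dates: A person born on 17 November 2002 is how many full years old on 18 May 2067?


Birth: 2002-11-17
Reference: 2067-05-18
Year difference: 2067 - 2002 = 65
Has birthday (11-17) occurred by 05-18? No
Birthday not yet reached this year -> subtract 1
Age in full years: 64

64


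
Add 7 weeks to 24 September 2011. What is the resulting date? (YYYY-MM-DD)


Start: 2011-09-24
Weeks to add: 7
Convert to days: 7 x 7 = 49 days
Add 49 days to 2011-09-24
Result: 2011-11-12

2011-11-12


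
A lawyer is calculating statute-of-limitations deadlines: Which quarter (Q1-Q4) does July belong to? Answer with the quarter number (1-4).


Month: July (month 7)
Q1: January-March (months 1-3)
Q2: April-June (months 4-6)
Q3: July-September (months 7-9)
Q4: October-December (months 10-12)
Month 7 falls in Q3

3


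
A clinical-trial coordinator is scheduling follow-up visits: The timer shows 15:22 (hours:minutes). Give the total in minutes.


Hours: 15
Minutes: 22
Convert hours to minutes: 15 x 60 = 900
Add remaining minutes: 900 + 22 = 922

922


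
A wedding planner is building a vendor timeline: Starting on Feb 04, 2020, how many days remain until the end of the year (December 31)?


Start: February 04, 2020
End: December 31, 2020
Days left in February: 25
March: 31
April: 30
May: 31
June: 30
... plus remaining months
Sum of remaining months: 306
Total: 25 + 306 = 331

331


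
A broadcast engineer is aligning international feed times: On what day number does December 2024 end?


Month: December
Year: 2024
December is a 31-day month
Total: 31 days

31


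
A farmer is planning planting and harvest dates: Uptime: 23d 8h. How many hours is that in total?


Days: 23
Extra hours: 8
Hours per day: 24
Days to hours: 23 x 24 = 552
Total: 552 + 8 = 560

560


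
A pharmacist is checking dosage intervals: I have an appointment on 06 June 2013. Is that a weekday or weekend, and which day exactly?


Date: 2013-06-06
January 1, 2013 is a Tuesday
Day of year: 157
Offset from Jan 1: 156 days
156 mod 7 = 2
Result: Thursday

Thursday


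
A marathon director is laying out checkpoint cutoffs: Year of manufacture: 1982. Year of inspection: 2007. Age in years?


Birth year: 1982
Current year: 2007
Age = current year - birth year
Age = 2007 - 1982 = 25

25


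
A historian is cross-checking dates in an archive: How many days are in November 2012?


Month: November
Year: 2012
November is a 30-day month
Total: 30 days

30


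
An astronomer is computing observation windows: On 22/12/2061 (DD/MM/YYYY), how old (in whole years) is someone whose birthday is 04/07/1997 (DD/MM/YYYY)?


Birth: 1997-07-04
Reference: 2061-12-22
Year difference: 2061 - 1997 = 64
Has birthday (07-04) occurred by 12-22? Yes
Age in full years: 64

64


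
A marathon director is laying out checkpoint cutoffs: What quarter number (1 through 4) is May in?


Month: May (month 5)
Q1: January-March (months 1-3)
Q2: April-June (months 4-6)
Q3: July-September (months 7-9)
Q4: October-December (months 10-12)
Month 5 falls in Q2

2
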